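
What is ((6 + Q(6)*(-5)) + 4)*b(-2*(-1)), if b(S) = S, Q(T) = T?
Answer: -40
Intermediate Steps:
((6 + Q(6)*(-5)) + 4)*b(-2*(-1)) = ((6 + 6*(-5)) + 4)*(-2*(-1)) = ((6 - 30) + 4)*2 = (-24 + 4)*2 = -20*2 = -40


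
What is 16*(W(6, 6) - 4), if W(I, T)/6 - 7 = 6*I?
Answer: 4064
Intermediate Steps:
W(I, T) = 42 + 36*I (W(I, T) = 42 + 6*(6*I) = 42 + 36*I)
16*(W(6, 6) - 4) = 16*((42 + 36*6) - 4) = 16*((42 + 216) - 4) = 16*(258 - 4) = 16*254 = 4064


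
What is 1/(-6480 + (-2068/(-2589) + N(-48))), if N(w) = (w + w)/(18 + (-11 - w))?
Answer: -142395/922854404 ≈ -0.00015430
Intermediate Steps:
N(w) = 2*w/(7 - w) (N(w) = (2*w)/(7 - w) = 2*w/(7 - w))
1/(-6480 + (-2068/(-2589) + N(-48))) = 1/(-6480 + (-2068/(-2589) - 2*(-48)/(-7 - 48))) = 1/(-6480 + (-2068*(-1/2589) - 2*(-48)/(-55))) = 1/(-6480 + (2068/2589 - 2*(-48)*(-1/55))) = 1/(-6480 + (2068/2589 - 96/55)) = 1/(-6480 - 134804/142395) = 1/(-922854404/142395) = -142395/922854404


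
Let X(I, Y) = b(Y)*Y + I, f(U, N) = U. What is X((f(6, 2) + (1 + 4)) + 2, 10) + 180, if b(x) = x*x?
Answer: 1193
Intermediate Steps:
b(x) = x**2
X(I, Y) = I + Y**3 (X(I, Y) = Y**2*Y + I = Y**3 + I = I + Y**3)
X((f(6, 2) + (1 + 4)) + 2, 10) + 180 = (((6 + (1 + 4)) + 2) + 10**3) + 180 = (((6 + 5) + 2) + 1000) + 180 = ((11 + 2) + 1000) + 180 = (13 + 1000) + 180 = 1013 + 180 = 1193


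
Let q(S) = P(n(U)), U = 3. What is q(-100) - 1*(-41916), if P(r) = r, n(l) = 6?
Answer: 41922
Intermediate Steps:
q(S) = 6
q(-100) - 1*(-41916) = 6 - 1*(-41916) = 6 + 41916 = 41922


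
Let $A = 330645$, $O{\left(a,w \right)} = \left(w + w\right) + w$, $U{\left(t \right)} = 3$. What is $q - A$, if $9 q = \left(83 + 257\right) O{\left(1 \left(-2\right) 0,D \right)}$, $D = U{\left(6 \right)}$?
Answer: $-330305$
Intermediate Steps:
$D = 3$
$O{\left(a,w \right)} = 3 w$ ($O{\left(a,w \right)} = 2 w + w = 3 w$)
$q = 340$ ($q = \frac{\left(83 + 257\right) 3 \cdot 3}{9} = \frac{340 \cdot 9}{9} = \frac{1}{9} \cdot 3060 = 340$)
$q - A = 340 - 330645 = -330305$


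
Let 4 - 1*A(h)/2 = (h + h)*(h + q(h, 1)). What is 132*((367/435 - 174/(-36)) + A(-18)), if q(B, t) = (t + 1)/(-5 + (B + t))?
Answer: -24668942/145 ≈ -1.7013e+5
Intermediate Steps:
q(B, t) = (1 + t)/(-5 + B + t)
A(h) = 8 - 4*h*(h + 2/(-4 + h)) (A(h) = 8 - 2*(h + h)*(h + (1 + 1)/(-5 + h + 1)) = 8 - 2*2*h*(h + 2/(-4 + h)) = 8 - 4*h*(h + 2/(-4 + h)))
132*((367/435 - 174/(-36)) + A(-18)) = 132*((367/435 - 174/(-36)) + 4*(-8 - 1*(-18)**3 + 4*(-18)**2)/(-4 - 18)) = 132*((367*(1/435) - 174*(-1/36)) + 4*(-8 - 1*(-5832) + 4*324)/(-22)) = 132*((367/435 + 29/6) + 4*(-1/22)*(-8 + 5832 + 1296)) = 132*(4939/870 + 4*(-1/22)*7120) = 132*(4939/870 - 14240/11) = 132*(-12334471/9570) = -24668942/145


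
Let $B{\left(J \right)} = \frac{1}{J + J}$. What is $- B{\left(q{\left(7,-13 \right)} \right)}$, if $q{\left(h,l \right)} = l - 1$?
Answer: $\frac{1}{28} \approx 0.035714$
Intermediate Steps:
$q{\left(h,l \right)} = -1 + l$
$B{\left(J \right)} = \frac{1}{2 J}$
$- B{\left(q{\left(7,-13 \right)} \right)} = - \frac{1}{2 \left(-1 - 13\right)} = - \frac{1}{2 \left(-14\right)} = - \frac{-1}{2 \cdot 14} = \left(-1\right) \left(- \frac{1}{28}\right) = \frac{1}{28}$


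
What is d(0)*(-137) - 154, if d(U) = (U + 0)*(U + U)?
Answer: -154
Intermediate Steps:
d(U) = 2*U² (d(U) = U*(2*U) = 2*U²)
d(0)*(-137) - 154 = (2*0²)*(-137) - 154 = (2*0)*(-137) - 154 = 0*(-137) - 154 = 0 - 154 = -154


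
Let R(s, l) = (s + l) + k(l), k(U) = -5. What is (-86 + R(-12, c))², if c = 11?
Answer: 8464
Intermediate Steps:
R(s, l) = -5 + l + s (R(s, l) = (s + l) - 5 = (l + s) - 5 = -5 + l + s)
(-86 + R(-12, c))² = (-86 + (-5 + 11 - 12))² = (-86 - 6)² = (-92)² = 8464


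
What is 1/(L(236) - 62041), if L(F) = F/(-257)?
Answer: -257/15944773 ≈ -1.6118e-5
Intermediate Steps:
L(F) = -F/257 (L(F) = F*(-1/257) = -F/257)
1/(L(236) - 62041) = 1/(-1/257*236 - 62041) = 1/(-236/257 - 62041) = 1/(-15944773/257) = -257/15944773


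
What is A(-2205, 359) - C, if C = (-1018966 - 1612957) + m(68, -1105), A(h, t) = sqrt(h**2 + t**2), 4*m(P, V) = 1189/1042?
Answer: 10969853875/4168 + sqrt(4990906) ≈ 2.6342e+6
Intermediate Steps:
m(P, V) = 1189/4168 (m(P, V) = (1189/1042)/4 = (1189*(1/1042))/4 = (1/4)*(1189/1042) = 1189/4168)
C = -10969853875/4168 (C = (-1018966 - 1612957) + 1189/4168 = -2631923 + 1189/4168 = -10969853875/4168 ≈ -2.6319e+6)
A(-2205, 359) - C = sqrt((-2205)**2 + 359**2) - 1*(-10969853875/4168) = sqrt(4862025 + 128881) + 10969853875/4168 = sqrt(4990906) + 10969853875/4168 = 10969853875/4168 + sqrt(4990906)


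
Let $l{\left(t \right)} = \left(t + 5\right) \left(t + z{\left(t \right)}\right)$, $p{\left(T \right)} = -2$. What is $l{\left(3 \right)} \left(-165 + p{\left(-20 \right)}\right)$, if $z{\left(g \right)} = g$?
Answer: $-8016$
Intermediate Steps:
$l{\left(t \right)} = 2 t \left(5 + t\right)$ ($l{\left(t \right)} = \left(t + 5\right) \left(t + t\right) = \left(5 + t\right) 2 t = 2 t \left(5 + t\right)$)
$l{\left(3 \right)} \left(-165 + p{\left(-20 \right)}\right) = 2 \cdot 3 \left(5 + 3\right) \left(-165 - 2\right) = 2 \cdot 3 \cdot 8 \left(-167\right) = 48 \left(-167\right) = -8016$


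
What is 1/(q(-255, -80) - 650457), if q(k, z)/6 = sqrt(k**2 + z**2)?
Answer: -72273/47010193061 - 10*sqrt(2857)/141030579183 ≈ -1.5412e-6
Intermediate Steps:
q(k, z) = 6*sqrt(k**2 + z**2)
1/(q(-255, -80) - 650457) = 1/(6*sqrt((-255)**2 + (-80)**2) - 650457) = 1/(6*sqrt(65025 + 6400) - 650457) = 1/(6*sqrt(71425) - 650457) = 1/(6*(5*sqrt(2857)) - 650457) = 1/(30*sqrt(2857) - 650457) = 1/(-650457 + 30*sqrt(2857))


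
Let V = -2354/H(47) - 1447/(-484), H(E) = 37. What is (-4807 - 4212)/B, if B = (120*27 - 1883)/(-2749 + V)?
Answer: 453789983891/24301156 ≈ 18674.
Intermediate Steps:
V = -1085797/17908 (V = -2354/37 - 1447/(-484) = -2354*1/37 - 1447*(-1/484) = -2354/37 + 1447/484 = -1085797/17908 ≈ -60.632)
B = -24301156/50314889 (B = (120*27 - 1883)/(-2749 - 1085797/17908) = (3240 - 1883)/(-50314889/17908) = 1357*(-17908/50314889) = -24301156/50314889 ≈ -0.48298)
(-4807 - 4212)/B = (-4807 - 4212)/(-24301156/50314889) = -9019*(-50314889/24301156) = 453789983891/24301156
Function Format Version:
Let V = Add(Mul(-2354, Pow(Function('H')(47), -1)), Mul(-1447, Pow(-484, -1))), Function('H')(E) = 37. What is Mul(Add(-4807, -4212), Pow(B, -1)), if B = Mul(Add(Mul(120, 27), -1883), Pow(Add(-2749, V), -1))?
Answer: Rational(453789983891, 24301156) ≈ 18674.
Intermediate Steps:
V = Rational(-1085797, 17908) (V = Add(Mul(-2354, Pow(37, -1)), Mul(-1447, Pow(-484, -1))) = Add(Mul(-2354, Rational(1, 37)), Mul(-1447, Rational(-1, 484))) = Add(Rational(-2354, 37), Rational(1447, 484)) = Rational(-1085797, 17908) ≈ -60.632)
B = Rational(-24301156, 50314889) (B = Mul(Add(Mul(120, 27), -1883), Pow(Add(-2749, Rational(-1085797, 17908)), -1)) = Mul(Add(3240, -1883), Pow(Rational(-50314889, 17908), -1)) = Mul(1357, Rational(-17908, 50314889)) = Rational(-24301156, 50314889) ≈ -0.48298)
Mul(Add(-4807, -4212), Pow(B, -1)) = Mul(Add(-4807, -4212), Pow(Rational(-24301156, 50314889), -1)) = Mul(-9019, Rational(-50314889, 24301156)) = Rational(453789983891, 24301156)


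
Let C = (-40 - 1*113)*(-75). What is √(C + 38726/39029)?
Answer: √17480952537529/39029 ≈ 107.13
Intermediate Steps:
C = 11475 (C = (-40 - 113)*(-75) = -153*(-75) = 11475)
√(C + 38726/39029) = √(11475 + 38726/39029) = √(447896501/39029) = √17480952537529/39029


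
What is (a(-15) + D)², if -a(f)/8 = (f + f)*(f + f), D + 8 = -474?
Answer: 59013124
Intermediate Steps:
D = -482 (D = -8 - 474 = -482)
a(f) = -32*f² (a(f) = -8*(f + f)*(f + f) = -8*2*f*2*f = -32*f²)
(a(-15) + D)² = (-32*(-15)² - 482)² = (-32*225 - 482)² = (-7200 - 482)² = (-7682)² = 59013124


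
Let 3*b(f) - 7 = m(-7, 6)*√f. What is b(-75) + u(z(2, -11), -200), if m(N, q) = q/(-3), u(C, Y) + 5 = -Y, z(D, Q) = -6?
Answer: 592/3 - 10*I*√3/3 ≈ 197.33 - 5.7735*I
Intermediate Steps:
u(C, Y) = -5 - Y
m(N, q) = -q/3 (m(N, q) = q*(-⅓) = -q/3)
b(f) = 7/3 - 2*√f/3 (b(f) = 7/3 + ((-⅓*6)*√f)/3 = 7/3 + (-2*√f)/3 = 7/3 - 2*√f/3)
b(-75) + u(z(2, -11), -200) = (7/3 - 10*I*√3/3) + (-5 - 1*(-200)) = (7/3 - 10*I*√3/3) + (-5 + 200) = (7/3 - 10*I*√3/3) + 195 = 592/3 - 10*I*√3/3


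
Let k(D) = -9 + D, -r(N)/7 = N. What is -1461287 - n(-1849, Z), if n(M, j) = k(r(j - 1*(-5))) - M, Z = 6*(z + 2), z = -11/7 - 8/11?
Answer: -16094150/11 ≈ -1.4631e+6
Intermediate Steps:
z = -177/77 (z = -11*⅐ - 8*1/11 = -11/7 - 8/11 = -177/77 ≈ -2.2987)
r(N) = -7*N
Z = -138/77 (Z = 6*(-177/77 + 2) = 6*(-23/77) = -138/77 ≈ -1.7922)
n(M, j) = -44 - M - 7*j (n(M, j) = (-9 - 7*(j - 1*(-5))) - M = (-9 - 7*(j + 5)) - M = (-9 - 7*(5 + j)) - M = (-9 + (-35 - 7*j)) - M = (-44 - 7*j) - M = -44 - M - 7*j)
-1461287 - n(-1849, Z) = -1461287 - (-44 - 1*(-1849) - 7*(-138/77)) = -1461287 - (-44 + 1849 + 138/11) = -1461287 - 1*19993/11 = -1461287 - 19993/11 = -16094150/11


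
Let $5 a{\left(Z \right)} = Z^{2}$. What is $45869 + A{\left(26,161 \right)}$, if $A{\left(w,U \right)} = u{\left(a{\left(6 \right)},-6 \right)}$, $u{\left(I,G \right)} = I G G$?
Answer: $\frac{230641}{5} \approx 46128.0$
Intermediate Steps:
$a{\left(Z \right)} = \frac{Z^{2}}{5}$
$u{\left(I,G \right)} = I G^{2}$ ($u{\left(I,G \right)} = G I G = I G^{2}$)
$A{\left(w,U \right)} = \frac{1296}{5}$ ($A{\left(w,U \right)} = \frac{6^{2}}{5} \left(-6\right)^{2} = \frac{1}{5} \cdot 36 \cdot 36 = \frac{36}{5} \cdot 36 = \frac{1296}{5}$)
$45869 + A{\left(26,161 \right)} = 45869 + \frac{1296}{5} = \frac{230641}{5}$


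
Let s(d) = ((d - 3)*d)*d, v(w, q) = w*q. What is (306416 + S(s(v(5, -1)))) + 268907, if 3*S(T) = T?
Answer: 1725769/3 ≈ 5.7526e+5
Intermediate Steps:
v(w, q) = q*w
s(d) = d²*(-3 + d) (s(d) = ((-3 + d)*d)*d = (d*(-3 + d))*d = d²*(-3 + d))
S(T) = T/3
(306416 + S(s(v(5, -1)))) + 268907 = (306416 + ((-1*5)²*(-3 - 1*5))/3) + 268907 = (306416 + ((-5)²*(-3 - 5))/3) + 268907 = (306416 + (25*(-8))/3) + 268907 = (306416 + (⅓)*(-200)) + 268907 = (306416 - 200/3) + 268907 = 919048/3 + 268907 = 1725769/3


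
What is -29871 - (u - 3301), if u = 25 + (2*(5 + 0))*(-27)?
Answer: -26325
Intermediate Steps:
u = -245 (u = 25 + (2*5)*(-27) = 25 + 10*(-27) = 25 - 270 = -245)
-29871 - (u - 3301) = -29871 - (-245 - 3301) = -29871 - 1*(-3546) = -29871 + 3546 = -26325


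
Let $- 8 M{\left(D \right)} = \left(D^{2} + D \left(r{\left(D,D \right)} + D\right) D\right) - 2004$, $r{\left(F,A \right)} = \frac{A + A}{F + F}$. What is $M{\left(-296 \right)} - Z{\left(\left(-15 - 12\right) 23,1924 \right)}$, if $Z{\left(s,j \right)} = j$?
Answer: $\frac{6436429}{2} \approx 3.2182 \cdot 10^{6}$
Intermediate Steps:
$r{\left(F,A \right)} = \frac{A}{F}$ ($r{\left(F,A \right)} = \frac{2 A}{2 F} = 2 A \frac{1}{2 F} = \frac{A}{F}$)
$M{\left(D \right)} = \frac{501}{2} - \frac{D^{2}}{8} - \frac{D^{2} \left(1 + D\right)}{8}$ ($M{\left(D \right)} = - \frac{\left(D^{2} + D \left(\frac{D}{D} + D\right) D\right) - 2004}{8} = - \frac{\left(D^{2} + D \left(1 + D\right) D\right) - 2004}{8} = - \frac{\left(D^{2} + D^{2} \left(1 + D\right)\right) - 2004}{8} = - \frac{-2004 + D^{2} + D^{2} \left(1 + D\right)}{8} = \frac{501}{2} - \frac{D^{2}}{8} - \frac{D^{2} \left(1 + D\right)}{8}$)
$M{\left(-296 \right)} - Z{\left(\left(-15 - 12\right) 23,1924 \right)} = \left(\frac{501}{2} - \frac{\left(-296\right)^{2}}{4} - \frac{\left(-296\right)^{3}}{8}\right) - 1924 = \left(\frac{501}{2} - 21904 - -3241792\right) - 1924 = \left(\frac{501}{2} - 21904 + 3241792\right) - 1924 = \frac{6440277}{2} - 1924 = \frac{6436429}{2}$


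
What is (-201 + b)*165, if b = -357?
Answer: -92070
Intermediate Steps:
(-201 + b)*165 = (-201 - 357)*165 = -558*165 = -92070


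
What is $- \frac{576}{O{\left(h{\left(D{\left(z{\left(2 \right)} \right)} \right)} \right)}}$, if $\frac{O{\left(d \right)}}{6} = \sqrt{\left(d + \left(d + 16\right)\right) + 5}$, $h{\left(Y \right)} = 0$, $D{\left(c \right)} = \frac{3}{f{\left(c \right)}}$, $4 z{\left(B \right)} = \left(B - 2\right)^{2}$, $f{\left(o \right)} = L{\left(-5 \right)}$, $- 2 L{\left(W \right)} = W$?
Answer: $- \frac{32 \sqrt{21}}{7} \approx -20.949$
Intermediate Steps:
$L{\left(W \right)} = - \frac{W}{2}$
$f{\left(o \right)} = \frac{5}{2}$ ($f{\left(o \right)} = \left(- \frac{1}{2}\right) \left(-5\right) = \frac{5}{2}$)
$z{\left(B \right)} = \frac{\left(-2 + B\right)^{2}}{4}$ ($z{\left(B \right)} = \frac{\left(B - 2\right)^{2}}{4} = \frac{\left(-2 + B\right)^{2}}{4}$)
$D{\left(c \right)} = \frac{6}{5}$ ($D{\left(c \right)} = \frac{3}{\frac{5}{2}} = 3 \cdot \frac{2}{5} = \frac{6}{5}$)
$O{\left(d \right)} = 6 \sqrt{21 + 2 d}$ ($O{\left(d \right)} = 6 \sqrt{\left(d + \left(d + 16\right)\right) + 5} = 6 \sqrt{\left(d + \left(16 + d\right)\right) + 5} = 6 \sqrt{\left(16 + 2 d\right) + 5} = 6 \sqrt{21 + 2 d}$)
$- \frac{576}{O{\left(h{\left(D{\left(z{\left(2 \right)} \right)} \right)} \right)}} = - \frac{576}{6 \sqrt{21 + 2 \cdot 0}} = - \frac{576}{6 \sqrt{21 + 0}} = - \frac{576}{6 \sqrt{21}} = - 576 \frac{\sqrt{21}}{126} = - \frac{32 \sqrt{21}}{7}$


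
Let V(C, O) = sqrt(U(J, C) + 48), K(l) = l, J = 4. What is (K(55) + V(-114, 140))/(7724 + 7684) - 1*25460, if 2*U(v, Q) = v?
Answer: -392287625/15408 + 5*sqrt(2)/15408 ≈ -25460.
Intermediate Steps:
U(v, Q) = v/2
V(C, O) = 5*sqrt(2) (V(C, O) = sqrt((1/2)*4 + 48) = sqrt(2 + 48) = sqrt(50) = 5*sqrt(2))
(K(55) + V(-114, 140))/(7724 + 7684) - 1*25460 = (55 + 5*sqrt(2))/(7724 + 7684) - 1*25460 = (55 + 5*sqrt(2))/15408 - 25460 = (55 + 5*sqrt(2))*(1/15408) - 25460 = (55/15408 + 5*sqrt(2)/15408) - 25460 = -392287625/15408 + 5*sqrt(2)/15408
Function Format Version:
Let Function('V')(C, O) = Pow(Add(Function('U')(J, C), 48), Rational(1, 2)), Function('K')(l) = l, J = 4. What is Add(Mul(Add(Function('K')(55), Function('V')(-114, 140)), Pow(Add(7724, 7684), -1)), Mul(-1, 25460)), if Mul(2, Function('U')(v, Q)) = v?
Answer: Add(Rational(-392287625, 15408), Mul(Rational(5, 15408), Pow(2, Rational(1, 2)))) ≈ -25460.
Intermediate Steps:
Function('U')(v, Q) = Mul(Rational(1, 2), v)
Function('V')(C, O) = Mul(5, Pow(2, Rational(1, 2))) (Function('V')(C, O) = Pow(Add(Mul(Rational(1, 2), 4), 48), Rational(1, 2)) = Pow(Add(2, 48), Rational(1, 2)) = Pow(50, Rational(1, 2)) = Mul(5, Pow(2, Rational(1, 2))))
Add(Mul(Add(Function('K')(55), Function('V')(-114, 140)), Pow(Add(7724, 7684), -1)), Mul(-1, 25460)) = Add(Mul(Add(55, Mul(5, Pow(2, Rational(1, 2)))), Pow(Add(7724, 7684), -1)), Mul(-1, 25460)) = Add(Mul(Add(55, Mul(5, Pow(2, Rational(1, 2)))), Pow(15408, -1)), -25460) = Add(Mul(Add(55, Mul(5, Pow(2, Rational(1, 2)))), Rational(1, 15408)), -25460) = Add(Add(Rational(55, 15408), Mul(Rational(5, 15408), Pow(2, Rational(1, 2)))), -25460) = Add(Rational(-392287625, 15408), Mul(Rational(5, 15408), Pow(2, Rational(1, 2))))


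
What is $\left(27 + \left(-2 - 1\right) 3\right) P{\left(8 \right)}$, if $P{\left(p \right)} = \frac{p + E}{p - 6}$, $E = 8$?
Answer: $144$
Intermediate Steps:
$P{\left(p \right)} = \frac{8 + p}{-6 + p}$ ($P{\left(p \right)} = \frac{p + 8}{p - 6} = \frac{8 + p}{-6 + p}$)
$\left(27 + \left(-2 - 1\right) 3\right) P{\left(8 \right)} = \left(27 + \left(-2 - 1\right) 3\right) \frac{8 + 8}{-6 + 8} = \left(27 - 9\right) \frac{1}{2} \cdot 16 = 18 \cdot 8 = 144$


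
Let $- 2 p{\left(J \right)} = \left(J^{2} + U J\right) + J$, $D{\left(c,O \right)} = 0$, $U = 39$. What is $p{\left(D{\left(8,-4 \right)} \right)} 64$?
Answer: $0$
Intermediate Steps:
$p{\left(J \right)} = - 20 J - \frac{J^{2}}{2}$ ($p{\left(J \right)} = - \frac{\left(J^{2} + 39 J\right) + J}{2} = - \frac{J^{2} + 40 J}{2} = - 20 J - \frac{J^{2}}{2}$)
$p{\left(D{\left(8,-4 \right)} \right)} 64 = \left(- \frac{1}{2}\right) 0 \left(40 + 0\right) 64 = \left(- \frac{1}{2}\right) 0 \cdot 40 \cdot 64 = 0 \cdot 64 = 0$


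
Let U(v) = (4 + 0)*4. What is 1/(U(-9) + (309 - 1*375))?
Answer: -1/50 ≈ -0.020000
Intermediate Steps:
U(v) = 16 (U(v) = 4*4 = 16)
1/(U(-9) + (309 - 1*375)) = 1/(16 + (309 - 1*375)) = 1/(16 + (309 - 375)) = 1/(16 - 66) = 1/(-50) = -1/50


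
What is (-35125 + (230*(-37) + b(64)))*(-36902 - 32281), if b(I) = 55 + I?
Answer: 3010567428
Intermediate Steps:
(-35125 + (230*(-37) + b(64)))*(-36902 - 32281) = (-35125 + (230*(-37) + (55 + 64)))*(-36902 - 32281) = (-35125 + (-8510 + 119))*(-69183) = (-35125 - 8391)*(-69183) = -43516*(-69183) = 3010567428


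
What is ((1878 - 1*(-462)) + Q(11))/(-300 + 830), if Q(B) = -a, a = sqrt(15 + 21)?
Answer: 1167/265 ≈ 4.4038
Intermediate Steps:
a = 6 (a = sqrt(36) = 6)
Q(B) = -6 (Q(B) = -1*6 = -6)
((1878 - 1*(-462)) + Q(11))/(-300 + 830) = ((1878 - 1*(-462)) - 6)/(-300 + 830) = ((1878 + 462) - 6)/530 = (2340 - 6)*(1/530) = 2334*(1/530) = 1167/265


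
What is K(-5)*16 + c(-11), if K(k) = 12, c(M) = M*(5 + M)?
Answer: 258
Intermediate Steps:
K(-5)*16 + c(-11) = 12*16 - 11*(5 - 11) = 192 - 11*(-6) = 192 + 66 = 258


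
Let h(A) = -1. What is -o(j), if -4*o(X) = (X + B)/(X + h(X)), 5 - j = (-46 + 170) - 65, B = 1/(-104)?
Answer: 5617/22880 ≈ 0.24550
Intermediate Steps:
B = -1/104 ≈ -0.0096154
j = -54 (j = 5 - ((-46 + 170) - 65) = 5 - (124 - 65) = 5 - 1*59 = 5 - 59 = -54)
o(X) = -(-1/104 + X)/(4*(-1 + X)) (o(X) = -(X - 1/104)/(4*(X - 1)) = -(-1/104 + X)/(4*(-1 + X)))
-o(j) = -(1 - 104*(-54))/(416*(-1 - 54)) = -(1 + 5616)/(416*(-55)) = -(-1)*5617/(416*55) = -1*(-5617/22880) = 5617/22880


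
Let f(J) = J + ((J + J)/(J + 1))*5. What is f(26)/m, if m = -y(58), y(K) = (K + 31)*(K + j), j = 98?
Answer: -37/14418 ≈ -0.0025662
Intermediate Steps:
y(K) = (31 + K)*(98 + K) (y(K) = (K + 31)*(K + 98) = (31 + K)*(98 + K))
m = -13884 (m = -(3038 + 58**2 + 129*58) = -(3038 + 3364 + 7482) = -1*13884 = -13884)
f(J) = J + 10*J/(1 + J) (f(J) = J + ((2*J)/(1 + J))*5 = J + (2*J/(1 + J))*5 = J + 10*J/(1 + J))
f(26)/m = (26*(11 + 26)/(1 + 26))/(-13884) = (26*37/27)*(-1/13884) = (26*(1/27)*37)*(-1/13884) = (962/27)*(-1/13884) = -37/14418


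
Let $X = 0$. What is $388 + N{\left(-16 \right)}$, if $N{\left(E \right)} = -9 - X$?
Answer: $379$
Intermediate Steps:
$N{\left(E \right)} = -9$ ($N{\left(E \right)} = -9 - 0 = -9 + 0 = -9$)
$388 + N{\left(-16 \right)} = 388 - 9 = 379$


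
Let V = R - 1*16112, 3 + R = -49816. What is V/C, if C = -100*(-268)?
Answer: -65931/26800 ≈ -2.4601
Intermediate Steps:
R = -49819 (R = -3 - 49816 = -49819)
V = -65931 (V = -49819 - 1*16112 = -49819 - 16112 = -65931)
C = 26800
V/C = -65931/26800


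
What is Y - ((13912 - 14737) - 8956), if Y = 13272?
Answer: 23053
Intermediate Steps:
Y - ((13912 - 14737) - 8956) = 13272 - ((13912 - 14737) - 8956) = 13272 - (-825 - 8956) = 13272 - 1*(-9781) = 13272 + 9781 = 23053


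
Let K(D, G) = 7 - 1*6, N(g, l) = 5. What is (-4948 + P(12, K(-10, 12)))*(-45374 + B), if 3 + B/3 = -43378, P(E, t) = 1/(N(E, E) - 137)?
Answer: 114636646829/132 ≈ 8.6846e+8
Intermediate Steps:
K(D, G) = 1 (K(D, G) = 7 - 6 = 1)
P(E, t) = -1/132 (P(E, t) = 1/(5 - 137) = 1/(-132) = -1/132)
B = -130143 (B = -9 + 3*(-43378) = -9 - 130134 = -130143)
(-4948 + P(12, K(-10, 12)))*(-45374 + B) = (-4948 - 1/132)*(-45374 - 130143) = -653137/132*(-175517) = 114636646829/132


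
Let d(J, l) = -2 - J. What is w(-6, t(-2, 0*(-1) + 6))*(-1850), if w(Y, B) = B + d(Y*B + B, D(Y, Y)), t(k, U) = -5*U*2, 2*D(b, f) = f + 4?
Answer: 669700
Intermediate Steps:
D(b, f) = 2 + f/2 (D(b, f) = (f + 4)/2 = (4 + f)/2 = 2 + f/2)
t(k, U) = -10*U
w(Y, B) = -2 - B*Y (w(Y, B) = B + (-2 - (Y*B + B)) = B + (-2 - (B*Y + B)) = B + (-2 - (B + B*Y)) = B + (-2 + (-B - B*Y)) = B + (-2 - B - B*Y) = -2 - B*Y)
w(-6, t(-2, 0*(-1) + 6))*(-1850) = (-2 - 1*(-10*(0*(-1) + 6))*(-6))*(-1850) = (-2 - 1*(-10*(0 + 6))*(-6))*(-1850) = (-2 - 1*(-10*6)*(-6))*(-1850) = (-2 - 1*(-60)*(-6))*(-1850) = (-2 - 360)*(-1850) = -362*(-1850) = 669700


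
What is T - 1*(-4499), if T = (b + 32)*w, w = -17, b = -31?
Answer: 4482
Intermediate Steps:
T = -17 (T = (-31 + 32)*(-17) = 1*(-17) = -17)
T - 1*(-4499) = -17 - 1*(-4499) = -17 + 4499 = 4482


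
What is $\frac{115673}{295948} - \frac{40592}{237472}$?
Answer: $\frac{482999295}{2196230108} \approx 0.21992$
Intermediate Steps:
$\frac{115673}{295948} - \frac{40592}{237472} = 115673 \cdot \frac{1}{295948} - \frac{2537}{14842} = \frac{115673}{295948} - \frac{2537}{14842} = \frac{482999295}{2196230108}$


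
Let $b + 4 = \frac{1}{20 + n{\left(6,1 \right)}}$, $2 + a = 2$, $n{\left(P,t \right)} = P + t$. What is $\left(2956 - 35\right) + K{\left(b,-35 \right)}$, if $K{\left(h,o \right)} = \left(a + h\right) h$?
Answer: $\frac{2140858}{729} \approx 2936.7$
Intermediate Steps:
$a = 0$ ($a = -2 + 2 = 0$)
$b = - \frac{107}{27}$ ($b = -4 + \frac{1}{20 + \left(6 + 1\right)} = -4 + \frac{1}{20 + 7} = -4 + \frac{1}{27} = - \frac{107}{27} \approx -3.963$)
$K{\left(h,o \right)} = h^{2}$ ($K{\left(h,o \right)} = \left(0 + h\right) h = h h = h^{2}$)
$\left(2956 - 35\right) + K{\left(b,-35 \right)} = \left(2956 - 35\right) + \left(- \frac{107}{27}\right)^{2} = 2921 + \frac{11449}{729} = \frac{2140858}{729}$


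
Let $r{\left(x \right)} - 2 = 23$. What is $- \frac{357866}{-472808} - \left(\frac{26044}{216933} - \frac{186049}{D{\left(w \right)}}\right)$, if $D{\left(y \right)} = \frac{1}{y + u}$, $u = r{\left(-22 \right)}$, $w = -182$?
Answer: $- \frac{1497984866308671163}{51283828932} \approx -2.921 \cdot 10^{7}$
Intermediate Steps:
$r{\left(x \right)} = 25$ ($r{\left(x \right)} = 2 + 23 = 25$)
$u = 25$
$D{\left(y \right)} = \frac{1}{25 + y}$ ($D{\left(y \right)} = \frac{1}{y + 25} = \frac{1}{25 + y}$)
$- \frac{357866}{-472808} - \left(\frac{26044}{216933} - \frac{186049}{D{\left(w \right)}}\right) = - \frac{357866}{-472808} - \left(\frac{26044}{216933} - \frac{186049}{\frac{1}{25 - 182}}\right) = \left(-357866\right) \left(- \frac{1}{472808}\right) - \left(26044 \cdot \frac{1}{216933} - \frac{186049}{\frac{1}{-157}}\right) = \frac{178933}{236404} - \left(\frac{26044}{216933} - \frac{186049}{- \frac{1}{157}}\right) = \frac{178933}{236404} - \left(\frac{26044}{216933} - -29209693\right) = \frac{178933}{236404} - \left(\frac{26044}{216933} + 29209693\right) = \frac{178933}{236404} - \frac{6336546357613}{216933} = - \frac{1497984866308671163}{51283828932}$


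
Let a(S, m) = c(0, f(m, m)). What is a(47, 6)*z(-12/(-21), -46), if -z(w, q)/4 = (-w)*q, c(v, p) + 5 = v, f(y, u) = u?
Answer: 3680/7 ≈ 525.71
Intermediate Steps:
c(v, p) = -5 + v
z(w, q) = 4*q*w (z(w, q) = -4*(-w)*q = -(-4)*q*w = 4*q*w)
a(S, m) = -5 (a(S, m) = -5 + 0 = -5)
a(47, 6)*z(-12/(-21), -46) = -20*(-46)*(-12/(-21)) = -20*(-46)*(-12*(-1/21)) = -20*(-46)*4/7 = -5*(-736/7) = 3680/7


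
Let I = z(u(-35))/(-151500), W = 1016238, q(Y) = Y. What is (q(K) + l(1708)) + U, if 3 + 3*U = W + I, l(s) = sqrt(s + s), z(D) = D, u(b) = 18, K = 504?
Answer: 8566037249/25250 + 2*sqrt(854) ≈ 3.3931e+5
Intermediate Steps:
l(s) = sqrt(2)*sqrt(s) (l(s) = sqrt(2*s) = sqrt(2)*sqrt(s))
I = -3/25250 (I = 18/(-151500) = 18*(-1/151500) = -3/25250 ≈ -0.00011881)
U = 8553311249/25250 (U = -1 + (1016238 - 3/25250)/3 = -1 + (1/3)*(25660009497/25250) = -1 + 8553336499/25250 = 8553311249/25250 ≈ 3.3875e+5)
(q(K) + l(1708)) + U = (504 + sqrt(2)*sqrt(1708)) + 8553311249/25250 = (504 + sqrt(2)*(2*sqrt(427))) + 8553311249/25250 = (504 + 2*sqrt(854)) + 8553311249/25250 = 8566037249/25250 + 2*sqrt(854)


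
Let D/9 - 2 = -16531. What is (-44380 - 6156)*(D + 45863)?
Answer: 5200053328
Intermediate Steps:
D = -148761 (D = 18 + 9*(-16531) = 18 - 148779 = -148761)
(-44380 - 6156)*(D + 45863) = (-44380 - 6156)*(-148761 + 45863) = -50536*(-102898) = 5200053328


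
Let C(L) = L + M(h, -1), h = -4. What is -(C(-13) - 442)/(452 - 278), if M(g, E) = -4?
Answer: 153/58 ≈ 2.6379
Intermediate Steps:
C(L) = -4 + L (C(L) = L - 4 = -4 + L)
-(C(-13) - 442)/(452 - 278) = -((-4 - 13) - 442)/(452 - 278) = -(-17 - 442)/174 = -(-459)/174 = -1*(-153/58) = 153/58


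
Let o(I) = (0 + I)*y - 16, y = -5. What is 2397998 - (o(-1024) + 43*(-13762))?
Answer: 2984660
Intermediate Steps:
o(I) = -16 - 5*I (o(I) = (0 + I)*(-5) - 16 = I*(-5) - 16 = -5*I - 16 = -16 - 5*I)
2397998 - (o(-1024) + 43*(-13762)) = 2397998 - ((-16 - 5*(-1024)) + 43*(-13762)) = 2397998 - ((-16 + 5120) - 591766) = 2397998 - (5104 - 591766) = 2397998 - 1*(-586662) = 2397998 + 586662 = 2984660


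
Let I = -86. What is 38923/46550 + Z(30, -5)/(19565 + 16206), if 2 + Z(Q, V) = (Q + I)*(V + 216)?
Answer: 842186733/1665140050 ≈ 0.50578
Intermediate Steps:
Z(Q, V) = -2 + (-86 + Q)*(216 + V) (Z(Q, V) = -2 + (Q - 86)*(V + 216) = -2 + (-86 + Q)*(216 + V))
38923/46550 + Z(30, -5)/(19565 + 16206) = 38923/46550 + (-18578 - 86*(-5) + 216*30 + 30*(-5))/(19565 + 16206) = 38923*(1/46550) + (-18578 + 430 + 6480 - 150)/35771 = 38923/46550 - 11818*1/35771 = 38923/46550 - 11818/35771 = 842186733/1665140050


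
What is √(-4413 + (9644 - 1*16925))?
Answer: I*√11694 ≈ 108.14*I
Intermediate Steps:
√(-4413 + (9644 - 1*16925)) = √(-4413 + (9644 - 16925)) = √(-4413 - 7281) = √(-11694) = I*√11694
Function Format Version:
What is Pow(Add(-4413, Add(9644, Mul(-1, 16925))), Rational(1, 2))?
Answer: Mul(I, Pow(11694, Rational(1, 2))) ≈ Mul(108.14, I)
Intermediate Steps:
Pow(Add(-4413, Add(9644, Mul(-1, 16925))), Rational(1, 2)) = Pow(Add(-4413, Add(9644, -16925)), Rational(1, 2)) = Pow(Add(-4413, -7281), Rational(1, 2)) = Pow(-11694, Rational(1, 2)) = Mul(I, Pow(11694, Rational(1, 2)))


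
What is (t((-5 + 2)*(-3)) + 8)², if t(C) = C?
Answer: 289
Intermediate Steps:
(t((-5 + 2)*(-3)) + 8)² = ((-5 + 2)*(-3) + 8)² = (-3*(-3) + 8)² = (9 + 8)² = 17² = 289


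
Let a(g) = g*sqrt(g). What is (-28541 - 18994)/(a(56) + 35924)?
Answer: -12197481/9216844 + 9507*sqrt(14)/2304211 ≈ -1.3080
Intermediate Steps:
a(g) = g**(3/2)
(-28541 - 18994)/(a(56) + 35924) = (-28541 - 18994)/(56**(3/2) + 35924) = -47535/(112*sqrt(14) + 35924) = -47535/(35924 + 112*sqrt(14))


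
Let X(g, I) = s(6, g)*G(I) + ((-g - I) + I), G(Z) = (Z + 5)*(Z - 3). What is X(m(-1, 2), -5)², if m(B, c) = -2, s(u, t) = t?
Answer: 4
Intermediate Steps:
G(Z) = (-3 + Z)*(5 + Z) (G(Z) = (5 + Z)*(-3 + Z) = (-3 + Z)*(5 + Z))
X(g, I) = -g + g*(-15 + I² + 2*I) (X(g, I) = g*(-15 + I² + 2*I) + ((-g - I) + I) = g*(-15 + I² + 2*I) + ((-I - g) + I) = g*(-15 + I² + 2*I) - g = -g + g*(-15 + I² + 2*I))
X(m(-1, 2), -5)² = (-2*(-16 + (-5)² + 2*(-5)))² = (-2*(-16 + 25 - 10))² = (-2*(-1))² = 2² = 4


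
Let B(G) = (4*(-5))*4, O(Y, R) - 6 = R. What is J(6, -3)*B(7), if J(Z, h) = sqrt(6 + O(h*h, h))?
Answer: -240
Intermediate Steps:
O(Y, R) = 6 + R
B(G) = -80 (B(G) = -20*4 = -80)
J(Z, h) = sqrt(12 + h) (J(Z, h) = sqrt(6 + (6 + h)) = sqrt(12 + h))
J(6, -3)*B(7) = sqrt(12 - 3)*(-80) = sqrt(9)*(-80) = 3*(-80) = -240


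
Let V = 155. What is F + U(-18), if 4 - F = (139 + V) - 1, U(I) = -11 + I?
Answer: -318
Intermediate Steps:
F = -289 (F = 4 - ((139 + 155) - 1) = 4 - (294 - 1) = 4 - 1*293 = 4 - 293 = -289)
F + U(-18) = -289 + (-11 - 18) = -289 - 29 = -318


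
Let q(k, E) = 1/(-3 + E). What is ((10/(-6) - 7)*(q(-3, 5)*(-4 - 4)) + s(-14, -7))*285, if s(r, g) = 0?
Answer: 9880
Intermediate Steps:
((10/(-6) - 7)*(q(-3, 5)*(-4 - 4)) + s(-14, -7))*285 = ((10/(-6) - 7)*((-4 - 4)/(-3 + 5)) + 0)*285 = ((10*(-⅙) - 7)*(-8/2) + 0)*285 = ((-5/3 - 7)*((½)*(-8)) + 0)*285 = (-26/3*(-4) + 0)*285 = (104/3 + 0)*285 = (104/3)*285 = 9880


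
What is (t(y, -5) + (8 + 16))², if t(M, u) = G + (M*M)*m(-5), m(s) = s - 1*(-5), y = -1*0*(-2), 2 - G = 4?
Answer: 484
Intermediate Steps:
G = -2 (G = 2 - 1*4 = 2 - 4 = -2)
y = 0 (y = 0*(-2) = 0)
m(s) = 5 + s (m(s) = s + 5 = 5 + s)
t(M, u) = -2 (t(M, u) = -2 + (M*M)*(5 - 5) = -2 + M²*0 = -2 + 0 = -2)
(t(y, -5) + (8 + 16))² = (-2 + (8 + 16))² = (-2 + 24)² = 22² = 484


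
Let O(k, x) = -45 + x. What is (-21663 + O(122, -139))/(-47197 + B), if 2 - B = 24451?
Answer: 21847/71646 ≈ 0.30493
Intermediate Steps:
B = -24449 (B = 2 - 1*24451 = 2 - 24451 = -24449)
(-21663 + O(122, -139))/(-47197 + B) = (-21663 + (-45 - 139))/(-47197 - 24449) = (-21663 - 184)/(-71646) = -21847*(-1/71646) = 21847/71646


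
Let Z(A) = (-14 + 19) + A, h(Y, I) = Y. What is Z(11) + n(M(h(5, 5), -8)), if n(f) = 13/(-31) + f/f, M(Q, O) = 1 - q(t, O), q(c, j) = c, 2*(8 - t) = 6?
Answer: 514/31 ≈ 16.581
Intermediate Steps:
t = 5 (t = 8 - ½*6 = 8 - 3 = 5)
M(Q, O) = -4 (M(Q, O) = 1 - 1*5 = 1 - 5 = -4)
Z(A) = 5 + A
n(f) = 18/31 (n(f) = 13*(-1/31) + 1 = -13/31 + 1 = 18/31)
Z(11) + n(M(h(5, 5), -8)) = (5 + 11) + 18/31 = 16 + 18/31 = 514/31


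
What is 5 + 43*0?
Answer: 5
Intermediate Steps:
5 + 43*0 = 5 + 0 = 5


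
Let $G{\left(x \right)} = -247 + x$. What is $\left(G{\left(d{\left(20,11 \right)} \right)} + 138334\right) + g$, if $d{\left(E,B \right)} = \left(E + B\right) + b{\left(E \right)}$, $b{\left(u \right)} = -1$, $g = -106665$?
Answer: $31452$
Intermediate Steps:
$d{\left(E,B \right)} = -1 + B + E$ ($d{\left(E,B \right)} = \left(E + B\right) - 1 = \left(B + E\right) - 1 = -1 + B + E$)
$\left(G{\left(d{\left(20,11 \right)} \right)} + 138334\right) + g = \left(\left(-247 + \left(-1 + 11 + 20\right)\right) + 138334\right) - 106665 = \left(\left(-247 + 30\right) + 138334\right) - 106665 = \left(-217 + 138334\right) - 106665 = 138117 - 106665 = 31452$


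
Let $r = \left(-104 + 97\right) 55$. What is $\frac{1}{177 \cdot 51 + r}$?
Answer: $\frac{1}{8642} \approx 0.00011571$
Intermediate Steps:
$r = -385$ ($r = \left(-7\right) 55 = -385$)
$\frac{1}{177 \cdot 51 + r} = \frac{1}{177 \cdot 51 - 385} = \frac{1}{9027 - 385} = \frac{1}{8642}$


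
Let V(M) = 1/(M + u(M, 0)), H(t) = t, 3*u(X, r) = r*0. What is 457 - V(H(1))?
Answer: 456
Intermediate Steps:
u(X, r) = 0 (u(X, r) = (r*0)/3 = (1/3)*0 = 0)
V(M) = 1/M (V(M) = 1/(M + 0) = 1/M)
457 - V(H(1)) = 457 - 1/1 = 457 - 1*1 = 457 - 1 = 456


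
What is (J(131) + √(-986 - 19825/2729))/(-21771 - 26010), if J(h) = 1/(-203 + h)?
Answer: 1/3440232 - I*√7397279251/130394349 ≈ 2.9068e-7 - 0.0006596*I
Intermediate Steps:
(J(131) + √(-986 - 19825/2729))/(-21771 - 26010) = (1/(-203 + 131) + √(-986 - 19825/2729))/(-21771 - 26010) = (1/(-72) + √(-986 - 19825*1/2729))/(-47781) = (-1/72 + √(-986 - 19825/2729))*(-1/47781) = (-1/72 + √(-2710619/2729))*(-1/47781) = (-1/72 + I*√7397279251/2729)*(-1/47781) = 1/3440232 - I*√7397279251/130394349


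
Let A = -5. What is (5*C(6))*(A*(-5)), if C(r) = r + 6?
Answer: 1500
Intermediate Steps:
C(r) = 6 + r
(5*C(6))*(A*(-5)) = (5*(6 + 6))*(-5*(-5)) = (5*12)*25 = 60*25 = 1500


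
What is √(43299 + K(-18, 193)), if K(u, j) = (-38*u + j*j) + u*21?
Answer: √80854 ≈ 284.35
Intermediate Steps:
K(u, j) = j² - 17*u (K(u, j) = (-38*u + j²) + 21*u = (j² - 38*u) + 21*u = j² - 17*u)
√(43299 + K(-18, 193)) = √(43299 + (193² - 17*(-18))) = √(43299 + (37249 + 306)) = √(43299 + 37555) = √80854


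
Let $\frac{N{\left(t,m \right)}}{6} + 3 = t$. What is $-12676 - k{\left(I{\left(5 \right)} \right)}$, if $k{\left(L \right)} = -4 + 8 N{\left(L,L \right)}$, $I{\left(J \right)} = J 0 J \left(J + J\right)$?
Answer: $-12528$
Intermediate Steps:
$N{\left(t,m \right)} = -18 + 6 t$
$I{\left(J \right)} = 0$ ($I{\left(J \right)} = 0 J 2 J = 0 \cdot 2 J = 0$)
$k{\left(L \right)} = -148 + 48 L$ ($k{\left(L \right)} = -4 + 8 \left(-18 + 6 L\right) = -4 + \left(-144 + 48 L\right) = -148 + 48 L$)
$-12676 - k{\left(I{\left(5 \right)} \right)} = -12676 - \left(-148 + 48 \cdot 0\right) = -12676 - \left(-148 + 0\right) = -12676 - -148 = -12676 + 148 = -12528$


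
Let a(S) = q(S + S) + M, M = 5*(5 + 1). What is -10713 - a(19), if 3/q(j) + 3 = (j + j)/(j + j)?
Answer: -21483/2 ≈ -10742.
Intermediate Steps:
M = 30 (M = 5*6 = 30)
q(j) = -3/2 (q(j) = 3/(-3 + (j + j)/(j + j)) = 3/(-3 + (2*j)/((2*j))) = 3/(-3 + (2*j)*(1/(2*j))) = 3/(-3 + 1) = 3/(-2) = 3*(-½) = -3/2)
a(S) = 57/2 (a(S) = -3/2 + 30 = 57/2)
-10713 - a(19) = -10713 - 1*57/2 = -10713 - 57/2 = -21483/2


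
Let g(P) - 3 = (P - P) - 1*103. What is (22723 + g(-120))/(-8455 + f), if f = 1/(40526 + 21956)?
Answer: -471176762/176095103 ≈ -2.6757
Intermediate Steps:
g(P) = -100 (g(P) = 3 + ((P - P) - 1*103) = 3 + (0 - 103) = 3 - 103 = -100)
f = 1/62482 ≈ 1.6005e-5
(22723 + g(-120))/(-8455 + f) = (22723 - 100)/(-8455 + 1/62482) = 22623/(-528285309/62482) = 22623*(-62482/528285309) = -471176762/176095103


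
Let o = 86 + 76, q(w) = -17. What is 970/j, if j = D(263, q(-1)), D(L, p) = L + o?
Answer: 194/85 ≈ 2.2824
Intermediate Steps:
o = 162
D(L, p) = 162 + L (D(L, p) = L + 162 = 162 + L)
j = 425 (j = 162 + 263 = 425)
970/j = 970/425 = 970*(1/425) = 194/85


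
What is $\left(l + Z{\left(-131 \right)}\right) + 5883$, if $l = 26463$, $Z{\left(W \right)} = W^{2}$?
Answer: $49507$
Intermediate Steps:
$\left(l + Z{\left(-131 \right)}\right) + 5883 = \left(26463 + \left(-131\right)^{2}\right) + 5883 = \left(26463 + 17161\right) + 5883 = 43624 + 5883 = 49507$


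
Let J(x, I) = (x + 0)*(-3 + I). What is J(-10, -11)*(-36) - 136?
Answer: -5176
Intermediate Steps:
J(x, I) = x*(-3 + I)
J(-10, -11)*(-36) - 136 = -10*(-3 - 11)*(-36) - 136 = -10*(-14)*(-36) - 136 = 140*(-36) - 136 = -5040 - 136 = -5176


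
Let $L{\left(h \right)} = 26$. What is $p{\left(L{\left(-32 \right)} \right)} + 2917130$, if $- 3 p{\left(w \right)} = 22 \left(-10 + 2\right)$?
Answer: $\frac{8751566}{3} \approx 2.9172 \cdot 10^{6}$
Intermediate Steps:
$p{\left(w \right)} = \frac{176}{3}$ ($p{\left(w \right)} = - \frac{22 \left(-10 + 2\right)}{3} = - \frac{22 \left(-8\right)}{3} = \left(- \frac{1}{3}\right) \left(-176\right) = \frac{176}{3}$)
$p{\left(L{\left(-32 \right)} \right)} + 2917130 = \frac{176}{3} + 2917130 = \frac{8751566}{3}$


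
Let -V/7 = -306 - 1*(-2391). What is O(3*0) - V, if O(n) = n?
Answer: 14595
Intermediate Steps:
V = -14595 (V = -7*(-306 - 1*(-2391)) = -7*(-306 + 2391) = -7*2085 = -14595)
O(3*0) - V = 3*0 - 1*(-14595) = 0 + 14595 = 14595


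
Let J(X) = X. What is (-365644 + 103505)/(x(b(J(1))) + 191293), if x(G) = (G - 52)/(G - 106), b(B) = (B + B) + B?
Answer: -27000317/19703228 ≈ -1.3703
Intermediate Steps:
b(B) = 3*B (b(B) = 2*B + B = 3*B)
x(G) = (-52 + G)/(-106 + G)
(-365644 + 103505)/(x(b(J(1))) + 191293) = (-365644 + 103505)/((-52 + 3*1)/(-106 + 3*1) + 191293) = -262139/((-52 + 3)/(-106 + 3) + 191293) = -262139/(-49/(-103) + 191293) = -262139/(-1/103*(-49) + 191293) = -262139/(49/103 + 191293) = -262139/19703228/103 = -262139*103/19703228 = -27000317/19703228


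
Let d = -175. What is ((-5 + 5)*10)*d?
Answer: 0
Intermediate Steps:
((-5 + 5)*10)*d = ((-5 + 5)*10)*(-175) = (0*10)*(-175) = 0*(-175) = 0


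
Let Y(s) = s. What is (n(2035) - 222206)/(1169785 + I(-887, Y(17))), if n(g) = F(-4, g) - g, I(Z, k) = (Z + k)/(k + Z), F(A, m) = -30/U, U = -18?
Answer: -336359/1754679 ≈ -0.19169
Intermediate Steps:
F(A, m) = 5/3 (F(A, m) = -30/(-18) = -30*(-1/18) = 5/3)
I(Z, k) = 1 (I(Z, k) = (Z + k)/(Z + k) = 1)
n(g) = 5/3 - g
(n(2035) - 222206)/(1169785 + I(-887, Y(17))) = ((5/3 - 1*2035) - 222206)/(1169785 + 1) = ((5/3 - 2035) - 222206)/1169786 = (-6100/3 - 222206)*(1/1169786) = -672718/3*1/1169786 = -336359/1754679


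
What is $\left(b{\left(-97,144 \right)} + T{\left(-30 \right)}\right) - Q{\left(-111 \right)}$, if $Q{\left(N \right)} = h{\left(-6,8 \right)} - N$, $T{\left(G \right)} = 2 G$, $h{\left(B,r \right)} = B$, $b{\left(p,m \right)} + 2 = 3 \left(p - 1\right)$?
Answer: $-461$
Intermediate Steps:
$b{\left(p,m \right)} = -5 + 3 p$ ($b{\left(p,m \right)} = -2 + 3 \left(p - 1\right) = -2 + 3 \left(-1 + p\right) = -2 + \left(-3 + 3 p\right) = -5 + 3 p$)
$Q{\left(N \right)} = -6 - N$
$\left(b{\left(-97,144 \right)} + T{\left(-30 \right)}\right) - Q{\left(-111 \right)} = \left(\left(-5 + 3 \left(-97\right)\right) + 2 \left(-30\right)\right) - \left(-6 - -111\right) = \left(\left(-5 - 291\right) - 60\right) - \left(-6 + 111\right) = \left(-296 - 60\right) - 105 = -356 - 105 = -461$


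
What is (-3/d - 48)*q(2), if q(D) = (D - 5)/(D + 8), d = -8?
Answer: 1143/80 ≈ 14.288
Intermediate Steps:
q(D) = (-5 + D)/(8 + D)
(-3/d - 48)*q(2) = (-3/(-8) - 48)*((-5 + 2)/(8 + 2)) = (-3*(-⅛) - 48)*(-3/10) = (3/8 - 48)*((⅒)*(-3)) = -381/8*(-3/10) = 1143/80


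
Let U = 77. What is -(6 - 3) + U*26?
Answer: 1999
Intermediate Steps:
-(6 - 3) + U*26 = -(6 - 3) + 77*26 = -1*3 + 2002 = -3 + 2002 = 1999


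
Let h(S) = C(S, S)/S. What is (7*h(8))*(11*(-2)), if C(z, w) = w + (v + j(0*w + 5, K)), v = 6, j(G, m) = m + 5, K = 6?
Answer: -1925/4 ≈ -481.25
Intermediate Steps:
j(G, m) = 5 + m
C(z, w) = 17 + w (C(z, w) = w + (6 + (5 + 6)) = w + (6 + 11) = w + 17 = 17 + w)
h(S) = (17 + S)/S
(7*h(8))*(11*(-2)) = (7*((17 + 8)/8))*(11*(-2)) = (7*((⅛)*25))*(-22) = (7*(25/8))*(-22) = (175/8)*(-22) = -1925/4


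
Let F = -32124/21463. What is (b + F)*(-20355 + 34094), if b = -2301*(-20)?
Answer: 13569943473504/21463 ≈ 6.3225e+8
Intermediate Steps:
F = -32124/21463 (F = -32124*1/21463 = -32124/21463 ≈ -1.4967)
b = 46020
(b + F)*(-20355 + 34094) = (46020 - 32124/21463)*(-20355 + 34094) = (987695136/21463)*13739 = 13569943473504/21463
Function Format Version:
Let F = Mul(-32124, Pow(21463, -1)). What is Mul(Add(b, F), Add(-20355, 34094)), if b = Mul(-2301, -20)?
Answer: Rational(13569943473504, 21463) ≈ 6.3225e+8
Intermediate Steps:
F = Rational(-32124, 21463) (F = Mul(-32124, Rational(1, 21463)) = Rational(-32124, 21463) ≈ -1.4967)
b = 46020
Mul(Add(b, F), Add(-20355, 34094)) = Mul(Add(46020, Rational(-32124, 21463)), Add(-20355, 34094)) = Mul(Rational(987695136, 21463), 13739) = Rational(13569943473504, 21463)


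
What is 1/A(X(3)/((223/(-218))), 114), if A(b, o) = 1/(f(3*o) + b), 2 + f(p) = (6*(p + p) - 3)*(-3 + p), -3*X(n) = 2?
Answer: 930068989/669 ≈ 1.3902e+6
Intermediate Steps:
X(n) = -⅔ (X(n) = -⅓*2 = -⅔)
f(p) = -2 + (-3 + p)*(-3 + 12*p) (f(p) = -2 + (6*(p + p) - 3)*(-3 + p) = -2 + (6*(2*p) - 3)*(-3 + p) = -2 + (12*p - 3)*(-3 + p) = -2 + (-3 + 12*p)*(-3 + p) = -2 + (-3 + p)*(-3 + 12*p))
A(b, o) = 1/(7 + b - 117*o + 108*o²) (A(b, o) = 1/((7 - 117*o + 12*(3*o)²) + b) = 1/((7 - 117*o + 12*(9*o²)) + b) = 1/((7 - 117*o + 108*o²) + b) = 1/(7 + b - 117*o + 108*o²))
1/A(X(3)/((223/(-218))), 114) = 1/(1/(7 - 2/(3*(223/(-218))) - 117*114 + 108*114²)) = 1/(1/(7 - 2/(3*(223*(-1/218))) - 13338 + 108*12996)) = 1/(1/(7 - 2/(3*(-223/218)) - 13338 + 1403568)) = 1/(1/(7 - ⅔*(-218/223) - 13338 + 1403568)) = 1/(1/(7 + 436/669 - 13338 + 1403568)) = 1/(1/(930068989/669)) = 1/(669/930068989) = 930068989/669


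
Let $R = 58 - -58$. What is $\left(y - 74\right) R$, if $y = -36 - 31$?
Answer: $-16356$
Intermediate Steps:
$y = -67$ ($y = -36 - 31 = -67$)
$R = 116$ ($R = 58 + 58 = 116$)
$\left(y - 74\right) R = \left(-67 - 74\right) 116 = \left(-141\right) 116 = -16356$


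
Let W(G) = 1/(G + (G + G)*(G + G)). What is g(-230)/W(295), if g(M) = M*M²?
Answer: -4238921965000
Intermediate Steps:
g(M) = M³
W(G) = 1/(G + 4*G²) (W(G) = 1/(G + (2*G)*(2*G)) = 1/(G + 4*G²))
g(-230)/W(295) = (-230)³/((1/(295*(1 + 4*295)))) = -12167000/(1/(295*(1 + 1180))) = -12167000/((1/295)/1181) = -12167000/((1/295)*(1/1181)) = -12167000/1/348395 = -12167000*348395 = -4238921965000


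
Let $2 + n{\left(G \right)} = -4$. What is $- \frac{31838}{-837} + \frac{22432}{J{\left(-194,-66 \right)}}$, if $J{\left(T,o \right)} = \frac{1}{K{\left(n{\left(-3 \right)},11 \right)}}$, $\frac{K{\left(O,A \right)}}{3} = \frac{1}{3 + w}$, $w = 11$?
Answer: $\frac{28386242}{5859} \approx 4844.9$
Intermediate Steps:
$n{\left(G \right)} = -6$ ($n{\left(G \right)} = -2 - 4 = -6$)
$K{\left(O,A \right)} = \frac{3}{14}$ ($K{\left(O,A \right)} = \frac{3}{3 + 11} = \frac{3}{14}$)
$J{\left(T,o \right)} = \frac{14}{3}$ ($J{\left(T,o \right)} = \frac{1}{\frac{3}{14}} = \frac{14}{3}$)
$- \frac{31838}{-837} + \frac{22432}{J{\left(-194,-66 \right)}} = - \frac{31838}{-837} + \frac{22432}{\frac{14}{3}} = \left(-31838\right) \left(- \frac{1}{837}\right) + 22432 \cdot \frac{3}{14} = \frac{31838}{837} + \frac{33648}{7} = \frac{28386242}{5859}$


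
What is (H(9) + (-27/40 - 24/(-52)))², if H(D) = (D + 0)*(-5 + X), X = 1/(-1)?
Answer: 794732481/270400 ≈ 2939.1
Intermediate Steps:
X = -1 (X = 1*(-1) = -1)
H(D) = -6*D (H(D) = (D + 0)*(-5 - 1) = D*(-6) = -6*D)
(H(9) + (-27/40 - 24/(-52)))² = (-6*9 + (-27/40 - 24/(-52)))² = (-54 + (-27*1/40 - 24*(-1/52)))² = (-54 + (-27/40 + 6/13))² = (-54 - 111/520)² = (-28191/520)² = 794732481/270400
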